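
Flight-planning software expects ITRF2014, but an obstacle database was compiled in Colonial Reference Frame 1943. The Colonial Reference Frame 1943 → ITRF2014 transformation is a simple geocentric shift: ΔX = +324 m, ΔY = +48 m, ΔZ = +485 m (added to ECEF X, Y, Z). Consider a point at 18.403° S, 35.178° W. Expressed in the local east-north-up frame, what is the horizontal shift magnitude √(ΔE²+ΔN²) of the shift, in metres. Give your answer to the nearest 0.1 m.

580.8 m

The local east axis at (φ, λ) is (−sin λ, cos λ, 0), so ΔE = −sin(-35.178°)·324 + cos(-35.178°)·48 = 225.90 m.
The local north axis is (−sin φ cos λ, −sin φ sin λ, cos φ), giving ΔN = 83.605 − 8.730 + 460.197 = 535.07 m.
Horizontal magnitude = √(ΔE² + ΔN²) = √(225.90² + 535.07²) = 580.80 m.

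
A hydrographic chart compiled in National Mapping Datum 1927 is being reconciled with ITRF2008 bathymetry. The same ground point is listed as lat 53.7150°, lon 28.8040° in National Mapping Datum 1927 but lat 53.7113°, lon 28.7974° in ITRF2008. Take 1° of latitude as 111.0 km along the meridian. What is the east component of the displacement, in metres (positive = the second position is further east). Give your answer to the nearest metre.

Δφ = 53.7113° − 53.7150° = -0.0037°; Δλ = 28.7974° − 28.8040° = -0.0066°.
ΔN = Δφ × 111000 = -410.7 m; ΔE = Δλ × 111000 × cos(53.7150°) = -0.0066 × 111000 × 0.591802 = -433.6 m.

ΔE = -434 m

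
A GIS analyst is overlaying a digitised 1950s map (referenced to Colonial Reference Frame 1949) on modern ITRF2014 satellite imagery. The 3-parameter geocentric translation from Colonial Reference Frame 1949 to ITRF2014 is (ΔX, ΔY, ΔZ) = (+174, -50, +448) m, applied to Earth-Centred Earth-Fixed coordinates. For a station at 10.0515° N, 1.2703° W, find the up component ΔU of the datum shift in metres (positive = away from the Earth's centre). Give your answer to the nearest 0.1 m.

ΔU = 250.6 m

The local up (radial) axis is (cos φ cos λ, cos φ sin λ, sin φ), giving ΔU = 171.287 + 1.091 + 78.191 = 250.57 m.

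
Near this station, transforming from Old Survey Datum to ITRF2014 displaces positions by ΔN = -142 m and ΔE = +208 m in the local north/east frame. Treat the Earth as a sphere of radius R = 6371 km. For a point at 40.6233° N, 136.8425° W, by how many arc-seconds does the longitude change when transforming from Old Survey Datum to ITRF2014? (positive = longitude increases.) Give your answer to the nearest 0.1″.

Δλ = 8.9″

At latitude 40.6233°, cos φ = 0.759007.
One radian of longitude at latitude φ spans R cos φ, so Δλ = ΔE / (R cos φ) = 208.0 / (6371000 × 0.759007) = 4.3014e-05 rad = 8.872″.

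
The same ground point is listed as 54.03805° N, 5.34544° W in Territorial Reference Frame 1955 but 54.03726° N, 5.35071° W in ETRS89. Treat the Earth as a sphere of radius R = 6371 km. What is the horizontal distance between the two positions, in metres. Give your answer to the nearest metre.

355 m

Δφ = 54.03726° − 54.03805° = -0.00079°; Δλ = -5.35071° − -5.34544° = -0.00527°.
1° along a meridian = πR/180 = 111195 m.
ΔN = Δφ × 111195 = -87.8 m; ΔE = Δλ × 111195 × cos(54.03805°) = -0.00527 × 111195 × 0.587248 = -344.1 m.
Distance = √(ΔE² + ΔN²) = √((-344.1)² + (-87.8)²) = 355.2 m.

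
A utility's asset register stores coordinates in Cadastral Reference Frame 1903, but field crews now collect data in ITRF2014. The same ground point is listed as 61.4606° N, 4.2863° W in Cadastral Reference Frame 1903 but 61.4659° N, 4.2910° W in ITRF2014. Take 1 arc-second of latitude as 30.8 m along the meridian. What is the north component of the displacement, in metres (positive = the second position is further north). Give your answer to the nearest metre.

Δφ = 61.4659° − 61.4606° = +0.0053°; Δλ = -4.2910° − -4.2863° = -0.0047°.
1° of latitude = 3600 × 30.80 = 110880 m.
ΔN = Δφ × 110880 = 587.7 m; ΔE = Δλ × 110880 × cos(61.4606°) = -0.0047 × 110880 × 0.477763 = -249.0 m.

ΔN = 588 m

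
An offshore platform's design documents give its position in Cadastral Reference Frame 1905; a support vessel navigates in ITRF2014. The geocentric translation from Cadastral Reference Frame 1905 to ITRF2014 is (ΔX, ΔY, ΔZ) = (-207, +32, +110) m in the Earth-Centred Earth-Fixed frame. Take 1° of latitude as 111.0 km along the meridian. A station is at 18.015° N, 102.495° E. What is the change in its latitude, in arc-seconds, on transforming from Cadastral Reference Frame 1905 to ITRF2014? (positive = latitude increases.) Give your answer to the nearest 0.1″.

sin φ = 0.309266, cos φ = 0.950976, sin λ = 0.976315, cos λ = -0.216354.
North component: ΔN = −sin φ cos λ·ΔX − sin φ sin λ·ΔY + cos φ·ΔZ = −(0.309266)(-0.216354)(-207) − (0.309266)(0.976315)(32) + (0.950976)(110) = 81.09 m.
1° of latitude spans 111000 m, so Δφ = 81.09 / 111000 × 3600 = 2.630″.

Δφ = 2.6″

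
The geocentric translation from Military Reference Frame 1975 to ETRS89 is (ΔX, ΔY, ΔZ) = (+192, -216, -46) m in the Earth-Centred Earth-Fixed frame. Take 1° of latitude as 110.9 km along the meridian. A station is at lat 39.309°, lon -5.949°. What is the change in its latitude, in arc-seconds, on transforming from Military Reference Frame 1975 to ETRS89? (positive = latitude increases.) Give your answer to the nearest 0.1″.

sin φ = 0.633502, cos φ = 0.773741, sin λ = -0.103643, cos λ = 0.994615.
North component: ΔN = −sin φ cos λ·ΔX − sin φ sin λ·ΔY + cos φ·ΔZ = −(0.633502)(0.994615)(192) − (0.633502)(-0.103643)(-216) + (0.773741)(-46) = -170.75 m.
1° of latitude spans 110900 m, so Δφ = -170.75 / 110900 × 3600 = -5.543″.

Δφ = -5.5″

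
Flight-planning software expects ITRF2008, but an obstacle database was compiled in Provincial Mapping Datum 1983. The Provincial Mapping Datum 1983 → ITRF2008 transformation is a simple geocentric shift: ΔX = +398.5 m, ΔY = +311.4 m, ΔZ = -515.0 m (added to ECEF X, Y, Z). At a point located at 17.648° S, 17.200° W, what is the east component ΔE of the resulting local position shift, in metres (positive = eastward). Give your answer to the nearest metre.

The local east axis at (φ, λ) is (−sin λ, cos λ, 0), so ΔE = −sin(-17.200°)·398.5 + cos(-17.200°)·311.4 = 415.31 m.

ΔE = 415 m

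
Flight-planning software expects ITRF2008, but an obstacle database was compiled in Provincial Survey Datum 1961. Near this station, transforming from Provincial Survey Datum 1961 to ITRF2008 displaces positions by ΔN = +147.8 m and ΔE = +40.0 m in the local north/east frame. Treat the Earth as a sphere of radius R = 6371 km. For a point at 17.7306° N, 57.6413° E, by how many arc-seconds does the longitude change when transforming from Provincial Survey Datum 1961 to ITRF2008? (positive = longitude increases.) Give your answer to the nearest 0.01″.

Δλ = 1.36″

At latitude 17.7306°, cos φ = 0.952499.
One radian of longitude at latitude φ spans R cos φ, so Δλ = ΔE / (R cos φ) = 40.0 / (6371000 × 0.952499) = 6.5916e-06 rad = 1.360″.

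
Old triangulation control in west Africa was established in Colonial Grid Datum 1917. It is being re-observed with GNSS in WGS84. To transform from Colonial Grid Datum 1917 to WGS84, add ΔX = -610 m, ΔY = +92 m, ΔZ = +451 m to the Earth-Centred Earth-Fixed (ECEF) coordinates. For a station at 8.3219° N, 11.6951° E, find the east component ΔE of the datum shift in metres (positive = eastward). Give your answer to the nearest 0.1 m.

ΔE = 213.7 m

At φ = 8.3219°, λ = 11.6951°: sin φ = 0.144734, cos φ = 0.989471, sin λ = 0.202704, cos λ = 0.979240.
ΔE = −sin λ·ΔX + cos λ·ΔY = −(0.202704)·(-610) + (0.979240)·(92) = 213.74 m.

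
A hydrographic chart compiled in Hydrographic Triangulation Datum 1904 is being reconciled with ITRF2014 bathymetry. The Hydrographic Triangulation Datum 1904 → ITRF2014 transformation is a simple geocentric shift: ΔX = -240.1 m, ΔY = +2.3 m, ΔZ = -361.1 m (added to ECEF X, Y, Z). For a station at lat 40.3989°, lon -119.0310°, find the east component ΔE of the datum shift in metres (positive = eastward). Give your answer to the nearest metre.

The local east axis at (φ, λ) is (−sin λ, cos λ, 0), so ΔE = −sin(-119.0310°)·(-240.1) + cos(-119.0310°)·2.3 = -211.05 m.

ΔE = -211 m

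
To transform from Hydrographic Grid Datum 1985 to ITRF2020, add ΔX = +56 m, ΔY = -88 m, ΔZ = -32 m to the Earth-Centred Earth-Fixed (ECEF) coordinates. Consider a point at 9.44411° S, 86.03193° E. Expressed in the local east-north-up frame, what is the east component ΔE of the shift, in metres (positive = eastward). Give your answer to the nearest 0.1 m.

ΔE = -62.0 m

At φ = -9.44411°, λ = 86.03193°: sin φ = -0.164085, cos φ = 0.986446, sin λ = 0.997603, cos λ = 0.069201.
ΔE = −sin λ·ΔX + cos λ·ΔY = −(0.997603)·(56) + (0.069201)·(-88) = -61.96 m.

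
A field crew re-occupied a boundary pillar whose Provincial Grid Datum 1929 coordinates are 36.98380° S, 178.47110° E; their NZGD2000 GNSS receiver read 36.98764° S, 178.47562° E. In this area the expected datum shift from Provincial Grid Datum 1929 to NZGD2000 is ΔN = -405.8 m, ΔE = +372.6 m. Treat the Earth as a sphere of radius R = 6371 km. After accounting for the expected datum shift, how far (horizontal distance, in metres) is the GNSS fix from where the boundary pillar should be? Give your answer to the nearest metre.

36 m

Observed coordinate differences: Δφ = -0.00384°, Δλ = +0.00452°.
Converting to metres (1° lat = 111195 m, cos φ = 0.798806): observed ΔN = -427.0 m, observed ΔE = 401.5 m.
Subtracting the expected shift leaves a residual of -427.0 − (-405.8) = -21.2 m north and 401.5 − (372.6) = 28.9 m east.
Residual distance = √((-21.2)² + 28.9²) = 35.8 m.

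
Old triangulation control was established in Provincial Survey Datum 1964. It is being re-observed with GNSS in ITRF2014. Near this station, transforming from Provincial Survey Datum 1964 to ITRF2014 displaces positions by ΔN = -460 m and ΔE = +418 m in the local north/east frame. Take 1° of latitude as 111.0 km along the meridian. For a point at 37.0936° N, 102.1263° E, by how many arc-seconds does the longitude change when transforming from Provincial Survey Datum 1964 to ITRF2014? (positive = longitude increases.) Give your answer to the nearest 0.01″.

At latitude 37.0936°, cos φ = 0.797651.
1° of longitude at this latitude = 111.0 × cos φ = 88.54 km, so Δλ = 418.0 / 88539.3 = 0.0047211° = 16.996″.

Δλ = 17.00″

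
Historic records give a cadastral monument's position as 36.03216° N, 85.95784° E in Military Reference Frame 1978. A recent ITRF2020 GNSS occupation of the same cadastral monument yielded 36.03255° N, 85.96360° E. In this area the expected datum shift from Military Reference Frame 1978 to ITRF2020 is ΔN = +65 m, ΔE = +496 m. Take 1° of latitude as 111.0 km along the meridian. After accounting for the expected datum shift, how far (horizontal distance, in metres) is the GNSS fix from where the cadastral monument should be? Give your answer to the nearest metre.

Observed coordinate differences: Δφ = +0.00039°, Δλ = +0.00576°.
Converting to metres (1° lat = 111000 m, cos φ = 0.808687): observed ΔN = 43.3 m, observed ΔE = 517.0 m.
Subtracting the expected shift leaves a residual of 43.3 − (65) = -21.7 m north and 517.0 − (496) = 21.0 m east.
Residual distance = √((-21.7)² + 21.0²) = 30.2 m.

30 m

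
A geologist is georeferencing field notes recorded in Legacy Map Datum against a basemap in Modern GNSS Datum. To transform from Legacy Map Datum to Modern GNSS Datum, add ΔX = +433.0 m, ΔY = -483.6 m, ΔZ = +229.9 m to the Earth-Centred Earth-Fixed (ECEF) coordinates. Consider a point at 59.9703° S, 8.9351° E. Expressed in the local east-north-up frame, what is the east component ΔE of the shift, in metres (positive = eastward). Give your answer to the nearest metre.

ΔE = -545 m

At φ = -59.9703°, λ = 8.9351°: sin φ = -0.865766, cos φ = 0.500449, sin λ = 0.155316, cos λ = 0.987865.
ΔE = −sin λ·ΔX + cos λ·ΔY = −(0.155316)·(433.0) + (0.987865)·(-483.6) = -544.98 m.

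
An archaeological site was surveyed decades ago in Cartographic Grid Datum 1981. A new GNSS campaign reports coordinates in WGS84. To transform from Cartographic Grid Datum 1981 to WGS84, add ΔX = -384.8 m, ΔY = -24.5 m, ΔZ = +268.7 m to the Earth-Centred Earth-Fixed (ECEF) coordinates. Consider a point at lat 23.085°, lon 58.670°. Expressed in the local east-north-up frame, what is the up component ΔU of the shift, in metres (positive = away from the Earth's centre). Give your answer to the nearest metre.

At φ = 23.085°, λ = 58.670°: sin φ = 0.392096, cos φ = 0.919924, sin λ = 0.854187, cos λ = 0.519966.
ΔU = cos φ cos λ·ΔX + cos φ sin λ·ΔY + sin φ·ΔZ = (0.919924)(0.519966)(-384.8) + (0.919924)(0.854187)(-24.5) + (0.392096)(268.7) = -97.96 m.

ΔU = -98 m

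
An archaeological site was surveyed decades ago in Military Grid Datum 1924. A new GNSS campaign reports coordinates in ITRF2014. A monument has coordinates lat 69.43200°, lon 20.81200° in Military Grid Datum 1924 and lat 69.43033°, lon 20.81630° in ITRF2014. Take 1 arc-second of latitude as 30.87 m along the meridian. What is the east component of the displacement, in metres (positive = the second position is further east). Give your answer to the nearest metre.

ΔE = 168 m

Δφ = 69.43033° − 69.43200° = -0.00167°; Δλ = 20.81630° − 20.81200° = +0.00430°.
1° of latitude = 3600 × 30.87 = 111132 m.
ΔN = Δφ × 111132 = -185.6 m; ΔE = Δλ × 111132 × cos(69.43200°) = +0.00430 × 111132 × 0.351319 = 167.9 m.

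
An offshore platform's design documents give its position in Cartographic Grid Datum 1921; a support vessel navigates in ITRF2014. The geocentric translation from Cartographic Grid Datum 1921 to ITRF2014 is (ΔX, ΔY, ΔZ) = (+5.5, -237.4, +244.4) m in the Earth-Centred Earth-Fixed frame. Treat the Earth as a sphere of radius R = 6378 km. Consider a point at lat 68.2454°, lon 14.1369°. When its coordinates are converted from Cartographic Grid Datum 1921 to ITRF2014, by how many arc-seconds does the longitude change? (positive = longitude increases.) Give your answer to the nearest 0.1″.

sin φ = 0.928780, cos φ = 0.370632, sin λ = 0.244240, cos λ = 0.969715.
East component: ΔE = −sin λ·ΔX + cos λ·ΔY = −(0.244240)(5.5) + (0.969715)(-237.4) = -231.55 m.
1° of latitude spans πR/180 = 111317 m; at latitude φ, 1° of longitude spans that × cos φ = 41257.7 m, so Δλ = -231.55 / 41257.7 × 3600 = -20.205″.

Δλ = -20.2″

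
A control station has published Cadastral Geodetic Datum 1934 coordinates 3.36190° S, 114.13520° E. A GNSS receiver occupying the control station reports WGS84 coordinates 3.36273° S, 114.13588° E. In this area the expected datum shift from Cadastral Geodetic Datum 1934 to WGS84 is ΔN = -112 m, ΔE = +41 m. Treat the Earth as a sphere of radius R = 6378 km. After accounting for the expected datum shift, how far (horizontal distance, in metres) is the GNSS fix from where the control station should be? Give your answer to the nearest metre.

40 m

Observed coordinate differences: Δφ = -0.00083°, Δλ = +0.00068°.
Converting to metres (1° lat = 111317 m, cos φ = 0.998279): observed ΔN = -92.4 m, observed ΔE = 75.6 m.
Subtracting the expected shift leaves a residual of -92.4 − (-112) = 19.6 m north and 75.6 − (41) = 34.6 m east.
Residual distance = √(19.6² + 34.6²) = 39.7 m.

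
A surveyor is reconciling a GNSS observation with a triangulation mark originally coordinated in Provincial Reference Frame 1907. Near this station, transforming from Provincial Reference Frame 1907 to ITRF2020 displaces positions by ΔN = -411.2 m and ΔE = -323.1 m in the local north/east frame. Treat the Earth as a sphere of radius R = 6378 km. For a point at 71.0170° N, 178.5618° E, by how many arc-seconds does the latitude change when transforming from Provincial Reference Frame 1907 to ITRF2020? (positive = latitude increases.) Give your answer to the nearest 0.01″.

On a sphere of radius R, 1 rad of latitude = R, so Δφ = ΔN / R = -411.2 / 6378000 = -6.4472e-05 rad = -13.298″.

Δφ = -13.30″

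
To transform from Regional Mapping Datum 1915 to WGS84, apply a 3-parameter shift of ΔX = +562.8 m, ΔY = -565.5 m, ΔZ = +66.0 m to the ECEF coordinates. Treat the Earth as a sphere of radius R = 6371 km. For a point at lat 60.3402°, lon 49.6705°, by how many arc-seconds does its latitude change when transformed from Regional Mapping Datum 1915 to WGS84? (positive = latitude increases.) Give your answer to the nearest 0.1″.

Δφ = 2.9″

sin φ = 0.868979, cos φ = 0.494849, sin λ = 0.762335, cos λ = 0.647182.
North component: ΔN = −sin φ cos λ·ΔX − sin φ sin λ·ΔY + cos φ·ΔZ = −(0.868979)(0.647182)(562.8) − (0.868979)(0.762335)(-565.5) + (0.494849)(66.0) = 90.77 m.
1° of latitude spans πR/180 = 111195 m, so Δφ = 90.77 / 111195 × 3600 = 2.939″.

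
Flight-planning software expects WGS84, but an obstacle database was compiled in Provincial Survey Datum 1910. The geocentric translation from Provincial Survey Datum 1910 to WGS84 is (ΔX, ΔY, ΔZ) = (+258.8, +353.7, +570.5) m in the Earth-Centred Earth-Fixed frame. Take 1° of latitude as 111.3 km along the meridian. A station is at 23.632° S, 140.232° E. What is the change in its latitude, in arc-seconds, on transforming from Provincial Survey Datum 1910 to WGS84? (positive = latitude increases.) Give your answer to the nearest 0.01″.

sin φ = -0.400861, cos φ = 0.916139, sin λ = 0.639681, cos λ = -0.768641.
North component: ΔN = −sin φ cos λ·ΔX − sin φ sin λ·ΔY + cos φ·ΔZ = −(-0.400861)(-0.768641)(258.8) − (-0.400861)(0.639681)(353.7) + (0.916139)(570.5) = 533.61 m.
1° of latitude spans 111300 m, so Δφ = 533.61 / 111300 × 3600 = 17.260″.

Δφ = 17.26″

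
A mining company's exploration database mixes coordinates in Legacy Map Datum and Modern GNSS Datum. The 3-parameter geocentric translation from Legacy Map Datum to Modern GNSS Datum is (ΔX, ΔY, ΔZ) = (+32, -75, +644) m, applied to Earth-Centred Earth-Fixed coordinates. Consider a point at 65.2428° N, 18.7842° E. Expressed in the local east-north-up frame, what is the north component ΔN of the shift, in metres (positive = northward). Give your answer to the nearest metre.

ΔN = 264 m

At φ = 65.2428°, λ = 18.7842°: sin φ = 0.908091, cos φ = 0.418774, sin λ = 0.322005, cos λ = 0.946738.
ΔN = −sin φ cos λ·ΔX − sin φ sin λ·ΔY + cos φ·ΔZ = −(0.908091)(0.946738)(32) − (0.908091)(0.322005)(-75) + (0.418774)(644) = 264.11 m.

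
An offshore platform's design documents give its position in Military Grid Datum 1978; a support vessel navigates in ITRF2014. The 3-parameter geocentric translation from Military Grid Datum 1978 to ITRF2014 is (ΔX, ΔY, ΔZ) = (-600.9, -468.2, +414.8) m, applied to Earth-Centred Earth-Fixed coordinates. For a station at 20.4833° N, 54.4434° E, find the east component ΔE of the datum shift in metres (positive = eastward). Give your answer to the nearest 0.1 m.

At φ = 20.4833°, λ = 54.4434°: sin φ = 0.349934, cos φ = 0.936774, sin λ = 0.813541, cos λ = 0.581507.
ΔE = −sin λ·ΔX + cos λ·ΔY = −(0.813541)·(-600.9) + (0.581507)·(-468.2) = 216.60 m.

ΔE = 216.6 m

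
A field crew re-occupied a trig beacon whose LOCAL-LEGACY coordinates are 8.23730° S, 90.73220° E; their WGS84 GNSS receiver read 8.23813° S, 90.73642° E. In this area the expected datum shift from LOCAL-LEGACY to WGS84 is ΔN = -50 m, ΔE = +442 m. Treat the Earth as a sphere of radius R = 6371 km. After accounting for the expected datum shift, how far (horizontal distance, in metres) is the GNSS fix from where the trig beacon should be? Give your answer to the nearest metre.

48 m

Observed coordinate differences: Δφ = -0.00083°, Δλ = +0.00422°.
Converting to metres (1° lat = 111195 m, cos φ = 0.989683): observed ΔN = -92.3 m, observed ΔE = 464.4 m.
Subtracting the expected shift leaves a residual of -92.3 − (-50) = -42.3 m north and 464.4 − (442) = 22.4 m east.
Residual distance = √((-42.3)² + 22.4²) = 47.9 m.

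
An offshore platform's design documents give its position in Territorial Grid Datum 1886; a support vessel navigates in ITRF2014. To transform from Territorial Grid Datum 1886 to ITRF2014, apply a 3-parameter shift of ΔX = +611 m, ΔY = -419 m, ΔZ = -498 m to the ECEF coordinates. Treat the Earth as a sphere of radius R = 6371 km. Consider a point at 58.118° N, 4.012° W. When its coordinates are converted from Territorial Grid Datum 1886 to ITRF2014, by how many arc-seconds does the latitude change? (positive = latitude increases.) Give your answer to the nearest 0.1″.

sin φ = 0.849138, cos φ = 0.528172, sin λ = -0.069965, cos λ = 0.997549.
North component: ΔN = −sin φ cos λ·ΔX − sin φ sin λ·ΔY + cos φ·ΔZ = −(0.849138)(0.997549)(611) − (0.849138)(-0.069965)(-419) + (0.528172)(-498) = -805.47 m.
1° of latitude spans πR/180 = 111195 m, so Δφ = -805.47 / 111195 × 3600 = -26.078″.

Δφ = -26.1″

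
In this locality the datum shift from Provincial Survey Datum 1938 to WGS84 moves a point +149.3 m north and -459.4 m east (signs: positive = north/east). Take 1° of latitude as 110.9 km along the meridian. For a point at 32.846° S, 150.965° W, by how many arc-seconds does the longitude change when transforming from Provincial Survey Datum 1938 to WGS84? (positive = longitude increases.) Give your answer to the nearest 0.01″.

At latitude -32.846°, cos φ = 0.840131.
1° of longitude at this latitude = 110.9 × cos φ = 93.17 km, so Δλ = -459.4 / 93170.6 = -0.0049307° = -17.751″.

Δλ = -17.75″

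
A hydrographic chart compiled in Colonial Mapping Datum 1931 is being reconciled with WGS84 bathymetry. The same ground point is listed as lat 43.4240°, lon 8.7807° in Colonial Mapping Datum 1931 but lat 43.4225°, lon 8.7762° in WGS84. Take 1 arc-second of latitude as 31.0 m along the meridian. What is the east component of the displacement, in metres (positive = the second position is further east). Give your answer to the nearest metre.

Δφ = 43.4225° − 43.4240° = -0.0015°; Δλ = 8.7762° − 8.7807° = -0.0045°.
1° of latitude = 3600 × 31.00 = 111600 m.
ΔN = Δφ × 111600 = -167.4 m; ΔE = Δλ × 111600 × cos(43.4240°) = -0.0045 × 111600 × 0.726287 = -364.7 m.

ΔE = -365 m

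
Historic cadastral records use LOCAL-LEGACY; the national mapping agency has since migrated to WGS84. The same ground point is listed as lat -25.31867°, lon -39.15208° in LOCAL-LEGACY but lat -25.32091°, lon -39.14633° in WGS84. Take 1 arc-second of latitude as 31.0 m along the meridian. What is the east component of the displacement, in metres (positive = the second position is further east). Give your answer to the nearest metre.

ΔE = 580 m

Δφ = -25.32091° − -25.31867° = -0.00224°; Δλ = -39.14633° − -39.15208° = +0.00575°.
1° of latitude = 3600 × 31.00 = 111600 m.
ΔN = Δφ × 111600 = -250.0 m; ΔE = Δλ × 111600 × cos(-25.31867°) = +0.00575 × 111600 × 0.903943 = 580.1 m.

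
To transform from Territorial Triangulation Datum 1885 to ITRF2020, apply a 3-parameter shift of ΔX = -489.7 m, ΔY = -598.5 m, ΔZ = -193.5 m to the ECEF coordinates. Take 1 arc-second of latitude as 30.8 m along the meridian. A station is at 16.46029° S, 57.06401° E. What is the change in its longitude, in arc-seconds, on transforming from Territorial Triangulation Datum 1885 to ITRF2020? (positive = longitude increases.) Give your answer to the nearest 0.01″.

Δλ = 2.90″

sin φ = -0.283351, cos φ = 0.959016, sin λ = 0.839279, cos λ = 0.543702.
East component: ΔE = −sin λ·ΔX + cos λ·ΔY = −(0.839279)(-489.7) + (0.543702)(-598.5) = 85.59 m.
1° of latitude spans 3600 × 30.80 = 110880 m; at latitude φ, 1° of longitude spans that × cos φ = 106335.7 m, so Δλ = 85.59 / 106335.7 × 3600 = 2.898″.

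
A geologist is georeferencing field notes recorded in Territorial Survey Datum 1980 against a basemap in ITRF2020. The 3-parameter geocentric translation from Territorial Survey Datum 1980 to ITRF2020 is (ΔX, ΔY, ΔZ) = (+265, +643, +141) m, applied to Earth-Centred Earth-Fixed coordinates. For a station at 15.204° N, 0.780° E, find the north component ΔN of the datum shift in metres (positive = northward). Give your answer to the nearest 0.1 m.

ΔN = 64.3 m

The local north axis is (−sin φ cos λ, −sin φ sin λ, cos φ), giving ΔN = -69.492 − 2.296 + 136.065 = 64.28 m.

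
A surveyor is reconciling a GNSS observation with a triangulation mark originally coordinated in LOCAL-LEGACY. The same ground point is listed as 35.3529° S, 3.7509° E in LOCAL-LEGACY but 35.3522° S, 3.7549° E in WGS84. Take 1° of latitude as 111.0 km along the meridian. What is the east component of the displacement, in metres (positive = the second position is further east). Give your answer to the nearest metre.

Δφ = -35.3522° − -35.3529° = +0.0007°; Δλ = 3.7549° − 3.7509° = +0.0040°.
ΔN = Δφ × 111000 = 77.7 m; ΔE = Δλ × 111000 × cos(-35.3529°) = +0.0040 × 111000 × 0.815604 = 362.1 m.

ΔE = 362 m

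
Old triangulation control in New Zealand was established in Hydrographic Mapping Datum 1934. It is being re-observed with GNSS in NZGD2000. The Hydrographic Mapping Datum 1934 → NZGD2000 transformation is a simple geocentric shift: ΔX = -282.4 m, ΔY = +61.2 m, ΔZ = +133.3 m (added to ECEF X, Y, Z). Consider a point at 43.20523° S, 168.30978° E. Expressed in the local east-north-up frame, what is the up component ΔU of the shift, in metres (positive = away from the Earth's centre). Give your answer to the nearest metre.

The local up (radial) axis is (cos φ cos λ, cos φ sin λ, sin φ), giving ΔU = 201.573 + 9.039 − 91.259 = 119.35 m.

ΔU = 119 m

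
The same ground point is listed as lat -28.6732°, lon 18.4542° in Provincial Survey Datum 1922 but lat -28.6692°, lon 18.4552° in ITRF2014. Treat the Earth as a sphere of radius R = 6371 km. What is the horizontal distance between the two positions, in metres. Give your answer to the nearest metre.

Δφ = -28.6692° − -28.6732° = +0.0040°; Δλ = 18.4552° − 18.4542° = +0.0010°.
1° along a meridian = πR/180 = 111195 m.
ΔN = Δφ × 111195 = 444.8 m; ΔE = Δλ × 111195 × cos(-28.6732°) = +0.0010 × 111195 × 0.877371 = 97.6 m.
Distance = √(ΔE² + ΔN²) = √(97.6² + 444.8²) = 455.4 m.

455 m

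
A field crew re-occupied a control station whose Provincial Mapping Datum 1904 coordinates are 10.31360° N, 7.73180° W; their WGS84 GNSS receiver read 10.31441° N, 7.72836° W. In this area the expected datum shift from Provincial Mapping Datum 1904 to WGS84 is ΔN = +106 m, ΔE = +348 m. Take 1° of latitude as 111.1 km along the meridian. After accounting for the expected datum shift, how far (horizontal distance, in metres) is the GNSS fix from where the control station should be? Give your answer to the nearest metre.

Observed coordinate differences: Δφ = +0.00081°, Δλ = +0.00344°.
Converting to metres (1° lat = 111100 m, cos φ = 0.983843): observed ΔN = 90.0 m, observed ΔE = 376.0 m.
Subtracting the expected shift leaves a residual of 90.0 − (106) = -16.0 m north and 376.0 − (348) = 28.0 m east.
Residual distance = √((-16.0)² + 28.0²) = 32.3 m.

32 m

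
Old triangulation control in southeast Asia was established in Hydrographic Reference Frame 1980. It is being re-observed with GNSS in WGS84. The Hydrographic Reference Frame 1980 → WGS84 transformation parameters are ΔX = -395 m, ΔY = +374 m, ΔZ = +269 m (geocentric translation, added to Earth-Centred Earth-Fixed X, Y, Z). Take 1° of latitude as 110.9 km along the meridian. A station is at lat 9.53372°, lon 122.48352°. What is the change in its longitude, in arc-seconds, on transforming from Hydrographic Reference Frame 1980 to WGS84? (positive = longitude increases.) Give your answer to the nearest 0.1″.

sin φ = 0.165628, cos φ = 0.986188, sin λ = 0.843546, cos λ = -0.537057.
East component: ΔE = −sin λ·ΔX + cos λ·ΔY = −(0.843546)(-395) + (-0.537057)(374) = 132.34 m.
1° of latitude spans 110900 m; at latitude φ, 1° of longitude spans that × cos φ = 109368.3 m, so Δλ = 132.34 / 109368.3 × 3600 = 4.356″.

Δλ = 4.4″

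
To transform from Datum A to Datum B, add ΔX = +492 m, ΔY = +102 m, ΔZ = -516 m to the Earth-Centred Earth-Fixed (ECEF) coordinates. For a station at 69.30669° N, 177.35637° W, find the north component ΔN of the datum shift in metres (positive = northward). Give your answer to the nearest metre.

At φ = 69.30669°, λ = -177.35637°: sin φ = 0.935485, cos φ = 0.353366, sin λ = -0.046124, cos λ = -0.998936.
ΔN = −sin φ cos λ·ΔX − sin φ sin λ·ΔY + cos φ·ΔZ = −(0.935485)(-0.998936)(492) − (0.935485)(-0.046124)(102) + (0.353366)(-516) = 281.83 m.

ΔN = 282 m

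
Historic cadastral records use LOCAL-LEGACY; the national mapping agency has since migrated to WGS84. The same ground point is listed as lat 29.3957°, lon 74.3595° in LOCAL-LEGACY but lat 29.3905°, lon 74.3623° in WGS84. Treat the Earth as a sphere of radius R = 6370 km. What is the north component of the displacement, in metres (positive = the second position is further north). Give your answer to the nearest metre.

Δφ = 29.3905° − 29.3957° = -0.0052°; Δλ = 74.3623° − 74.3595° = +0.0028°.
1° along a meridian = πR/180 = 111177 m.
ΔN = Δφ × 111177 = -578.1 m; ΔE = Δλ × 111177 × cos(29.3957°) = +0.0028 × 111177 × 0.871251 = 271.2 m.

ΔN = -578 m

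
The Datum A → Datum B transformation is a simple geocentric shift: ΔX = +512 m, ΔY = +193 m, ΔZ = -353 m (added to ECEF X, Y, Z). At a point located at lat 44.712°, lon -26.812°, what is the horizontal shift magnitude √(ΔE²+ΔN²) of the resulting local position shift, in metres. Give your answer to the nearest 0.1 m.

651.0 m

The local east axis at (φ, λ) is (−sin λ, cos λ, 0), so ΔE = −sin(-26.812°)·512 + cos(-26.812°)·193 = 403.20 m.
The local north axis is (−sin φ cos λ, −sin φ sin λ, cos φ), giving ΔN = -321.488 + 61.247 − 250.860 = -511.10 m.
Horizontal magnitude = √(ΔE² + ΔN²) = √(403.20² + (-511.10)²) = 650.99 m.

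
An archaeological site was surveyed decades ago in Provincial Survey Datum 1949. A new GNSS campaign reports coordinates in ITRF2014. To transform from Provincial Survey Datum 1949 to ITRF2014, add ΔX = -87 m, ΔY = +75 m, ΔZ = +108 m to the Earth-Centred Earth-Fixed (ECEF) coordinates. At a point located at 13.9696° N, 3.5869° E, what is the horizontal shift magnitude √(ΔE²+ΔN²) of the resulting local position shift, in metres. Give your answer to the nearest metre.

148 m

At φ = 13.9696°, λ = 3.5869°: sin φ = 0.241407, cos φ = 0.970424, sin λ = 0.062562, cos λ = 0.998041.
ΔE = −sin λ·ΔX + cos λ·ΔY = −(0.062562)·(-87) + (0.998041)·(75) = 80.30 m.
ΔN = −sin φ cos λ·ΔX − sin φ sin λ·ΔY + cos φ·ΔZ = −(0.241407)(0.998041)(-87) − (0.241407)(0.062562)(75) + (0.970424)(108) = 124.63 m.
Horizontal magnitude = √(ΔE² + ΔN²) = √(80.30² + 124.63²) = 148.26 m.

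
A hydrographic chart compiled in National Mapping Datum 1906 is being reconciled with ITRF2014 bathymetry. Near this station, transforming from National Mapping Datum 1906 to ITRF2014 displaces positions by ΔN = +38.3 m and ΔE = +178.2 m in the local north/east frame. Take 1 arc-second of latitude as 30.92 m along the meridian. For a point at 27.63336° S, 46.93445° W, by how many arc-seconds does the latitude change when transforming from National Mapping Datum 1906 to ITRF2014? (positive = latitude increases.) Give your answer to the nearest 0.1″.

Δφ = 1.2″

1″ of latitude = 30.92 m, so Δφ = 38.3 / 30.92 = 1.239″.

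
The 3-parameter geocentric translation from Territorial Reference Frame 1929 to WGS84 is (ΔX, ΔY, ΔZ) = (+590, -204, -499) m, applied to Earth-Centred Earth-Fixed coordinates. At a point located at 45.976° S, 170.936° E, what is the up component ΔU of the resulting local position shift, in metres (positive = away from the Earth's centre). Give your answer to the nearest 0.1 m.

At φ = -45.976°, λ = 170.936°: sin φ = -0.719049, cos φ = 0.694960, sin λ = 0.157538, cos λ = -0.987513.
ΔU = cos φ cos λ·ΔX + cos φ sin λ·ΔY + sin φ·ΔZ = (0.694960)(-0.987513)(590) + (0.694960)(0.157538)(-204) + (-0.719049)(-499) = -68.44 m.

ΔU = -68.4 m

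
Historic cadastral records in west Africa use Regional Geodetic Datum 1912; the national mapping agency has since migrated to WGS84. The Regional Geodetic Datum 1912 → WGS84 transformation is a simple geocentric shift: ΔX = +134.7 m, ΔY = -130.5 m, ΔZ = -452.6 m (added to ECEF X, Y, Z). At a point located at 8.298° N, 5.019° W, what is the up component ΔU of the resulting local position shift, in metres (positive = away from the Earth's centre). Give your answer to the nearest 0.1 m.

The local up (radial) axis is (cos φ cos λ, cos φ sin λ, sin φ), giving ΔU = 132.779 + 11.297 − 65.320 = 78.76 m.

ΔU = 78.8 m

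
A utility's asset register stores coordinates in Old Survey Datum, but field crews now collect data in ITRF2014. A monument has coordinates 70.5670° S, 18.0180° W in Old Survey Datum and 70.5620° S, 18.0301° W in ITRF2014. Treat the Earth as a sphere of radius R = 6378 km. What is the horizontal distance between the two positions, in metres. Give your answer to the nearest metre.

Δφ = -70.5620° − -70.5670° = +0.0050°; Δλ = -18.0301° − -18.0180° = -0.0121°.
1° along a meridian = πR/180 = 111317 m.
ΔN = Δφ × 111317 = 556.6 m; ΔE = Δλ × 111317 × cos(-70.5670°) = -0.0121 × 111317 × 0.332704 = -448.1 m.
Distance = √(ΔE² + ΔN²) = √((-448.1)² + 556.6²) = 714.6 m.

715 m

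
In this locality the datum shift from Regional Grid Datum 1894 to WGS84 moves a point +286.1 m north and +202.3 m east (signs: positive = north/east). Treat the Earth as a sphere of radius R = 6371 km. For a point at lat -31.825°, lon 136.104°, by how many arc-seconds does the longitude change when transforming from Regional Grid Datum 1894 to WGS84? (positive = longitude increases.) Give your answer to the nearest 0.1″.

At latitude -31.825°, cos φ = 0.849663.
One radian of longitude at latitude φ spans R cos φ, so Δλ = ΔE / (R cos φ) = 202.3 / (6371000 × 0.849663) = 3.7372e-05 rad = 7.708″.

Δλ = 7.7″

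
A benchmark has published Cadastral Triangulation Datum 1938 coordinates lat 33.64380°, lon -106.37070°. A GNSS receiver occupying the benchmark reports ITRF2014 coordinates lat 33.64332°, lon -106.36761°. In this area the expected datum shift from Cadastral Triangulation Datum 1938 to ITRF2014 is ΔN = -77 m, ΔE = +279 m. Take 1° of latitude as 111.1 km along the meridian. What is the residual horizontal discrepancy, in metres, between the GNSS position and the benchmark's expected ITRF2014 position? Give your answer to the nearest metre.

25 m

Observed coordinate differences: Δφ = -0.00048°, Δλ = +0.00309°.
Converting to metres (1° lat = 111100 m, cos φ = 0.832498): observed ΔN = -53.3 m, observed ΔE = 285.8 m.
Subtracting the expected shift leaves a residual of -53.3 − (-77) = 23.7 m north and 285.8 − (279) = 6.8 m east.
Residual distance = √(23.7² + 6.8²) = 24.6 m.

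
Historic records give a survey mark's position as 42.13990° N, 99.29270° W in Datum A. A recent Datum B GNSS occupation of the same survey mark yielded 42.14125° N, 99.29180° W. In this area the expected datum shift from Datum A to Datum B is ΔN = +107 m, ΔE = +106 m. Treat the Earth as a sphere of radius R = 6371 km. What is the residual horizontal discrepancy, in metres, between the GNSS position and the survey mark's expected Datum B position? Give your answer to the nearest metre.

Observed coordinate differences: Δφ = +0.00135°, Δλ = +0.00090°.
Converting to metres (1° lat = 111195 m, cos φ = 0.741509): observed ΔN = 150.1 m, observed ΔE = 74.2 m.
Subtracting the expected shift leaves a residual of 150.1 − (107) = 43.1 m north and 74.2 − (106) = -31.8 m east.
Residual distance = √(43.1² + (-31.8)²) = 53.6 m.

54 m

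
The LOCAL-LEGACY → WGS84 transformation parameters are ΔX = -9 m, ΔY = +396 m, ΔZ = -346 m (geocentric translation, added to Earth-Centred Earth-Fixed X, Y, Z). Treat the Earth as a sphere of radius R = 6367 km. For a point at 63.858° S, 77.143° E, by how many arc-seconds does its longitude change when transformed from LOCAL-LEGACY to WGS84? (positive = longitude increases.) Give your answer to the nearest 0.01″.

Δλ = 7.12″

sin φ = -0.897705, cos φ = 0.440597, sin λ = 0.974928, cos λ = 0.222519.
East component: ΔE = −sin λ·ΔX + cos λ·ΔY = −(0.974928)(-9) + (0.222519)(396) = 96.89 m.
1° of latitude spans πR/180 = 111125 m; at latitude φ, 1° of longitude spans that × cos φ = 48961.4 m, so Δλ = 96.89 / 48961.4 × 3600 = 7.124″.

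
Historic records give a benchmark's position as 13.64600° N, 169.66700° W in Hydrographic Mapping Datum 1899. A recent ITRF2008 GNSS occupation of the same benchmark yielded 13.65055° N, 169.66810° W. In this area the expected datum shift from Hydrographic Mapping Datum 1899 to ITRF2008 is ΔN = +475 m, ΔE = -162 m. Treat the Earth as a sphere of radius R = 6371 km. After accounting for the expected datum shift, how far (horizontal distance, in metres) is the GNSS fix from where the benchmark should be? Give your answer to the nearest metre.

Observed coordinate differences: Δφ = +0.00455°, Δλ = -0.00110°.
Converting to metres (1° lat = 111195 m, cos φ = 0.971772): observed ΔN = 505.9 m, observed ΔE = -118.9 m.
Subtracting the expected shift leaves a residual of 505.9 − (475) = 30.9 m north and -118.9 − (-162) = 43.1 m east.
Residual distance = √(30.9² + 43.1²) = 53.1 m.

53 m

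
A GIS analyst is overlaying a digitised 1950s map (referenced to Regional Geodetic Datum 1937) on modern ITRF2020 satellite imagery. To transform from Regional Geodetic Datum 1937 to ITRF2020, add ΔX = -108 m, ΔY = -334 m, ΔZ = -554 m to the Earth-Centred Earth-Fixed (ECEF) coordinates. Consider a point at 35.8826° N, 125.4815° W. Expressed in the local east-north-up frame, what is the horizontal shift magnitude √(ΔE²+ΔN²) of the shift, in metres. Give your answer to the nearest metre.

654 m

The local east axis at (φ, λ) is (−sin λ, cos λ, 0), so ΔE = −sin(-125.4815°)·(-108) + cos(-125.4815°)·(-334) = 105.92 m.
The local north axis is (−sin φ cos λ, −sin φ sin λ, cos φ), giving ΔN = -36.743 − 159.413 − 448.862 = -645.02 m.
Horizontal magnitude = √(ΔE² + ΔN²) = √(105.92² + (-645.02)²) = 653.66 m.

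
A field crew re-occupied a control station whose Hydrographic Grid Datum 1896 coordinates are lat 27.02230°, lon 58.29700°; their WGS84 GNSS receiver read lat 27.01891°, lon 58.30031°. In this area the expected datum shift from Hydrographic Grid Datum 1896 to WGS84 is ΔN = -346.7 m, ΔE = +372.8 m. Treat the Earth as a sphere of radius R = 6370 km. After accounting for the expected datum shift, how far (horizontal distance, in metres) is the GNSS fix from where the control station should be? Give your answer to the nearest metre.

54 m

Observed coordinate differences: Δφ = -0.00339°, Δλ = +0.00331°.
Converting to metres (1° lat = 111177 m, cos φ = 0.890830): observed ΔN = -376.9 m, observed ΔE = 327.8 m.
Subtracting the expected shift leaves a residual of -376.9 − (-346.7) = -30.2 m north and 327.8 − (372.8) = -45.0 m east.
Residual distance = √((-30.2)² + (-45.0)²) = 54.2 m.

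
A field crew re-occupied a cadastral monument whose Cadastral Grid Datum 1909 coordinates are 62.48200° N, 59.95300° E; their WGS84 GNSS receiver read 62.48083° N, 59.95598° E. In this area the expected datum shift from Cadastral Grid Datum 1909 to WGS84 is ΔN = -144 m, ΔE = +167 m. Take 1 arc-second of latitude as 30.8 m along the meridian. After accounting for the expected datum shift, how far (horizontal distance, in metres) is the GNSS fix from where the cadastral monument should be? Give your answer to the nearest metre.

20 m

Observed coordinate differences: Δφ = -0.00117°, Δλ = +0.00298°.
Converting to metres (1° lat = 110880 m, cos φ = 0.462027): observed ΔN = -129.7 m, observed ΔE = 152.7 m.
Subtracting the expected shift leaves a residual of -129.7 − (-144) = 14.3 m north and 152.7 − (167) = -14.3 m east.
Residual distance = √(14.3² + (-14.3)²) = 20.2 m.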